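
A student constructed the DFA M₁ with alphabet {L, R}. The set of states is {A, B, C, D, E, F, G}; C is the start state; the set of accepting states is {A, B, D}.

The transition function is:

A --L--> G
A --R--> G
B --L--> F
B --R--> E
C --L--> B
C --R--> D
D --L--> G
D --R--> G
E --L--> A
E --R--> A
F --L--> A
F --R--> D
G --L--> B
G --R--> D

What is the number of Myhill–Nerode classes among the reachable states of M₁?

2

Initial partition by acceptance: {A,B,D} | {C,E,F,G}.
Stable partition: {A,B,D} | {C,E,F,G} — 2 equivalence classes.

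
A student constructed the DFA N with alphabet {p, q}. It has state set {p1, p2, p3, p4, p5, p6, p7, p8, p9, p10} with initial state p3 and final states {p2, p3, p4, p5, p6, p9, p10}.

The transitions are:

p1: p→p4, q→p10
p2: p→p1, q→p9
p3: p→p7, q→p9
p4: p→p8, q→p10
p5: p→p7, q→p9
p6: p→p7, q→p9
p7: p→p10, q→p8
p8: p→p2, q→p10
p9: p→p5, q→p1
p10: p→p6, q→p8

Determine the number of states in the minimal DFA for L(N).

5

Every state is reachable, so we keep all 10.
Start with accepting vs non-accepting: {p2,p3,p4,p5,p6,p9,p10} | {p1,p7,p8}.
Refine {p2,p3,p4,p5,p6,p9,p10} on symbol p: members go to different blocks, giving {p2,p3,p4,p5,p6} and {p9,p10}.
Split {p1,p7,p8} by δ(·,p) → {p1,p8} and {p7}.
Split {p2,p3,p4,p5,p6} by δ(·,p) → {p3,p5,p6} and {p2,p4}.
No further refinement is possible. Final partition (5 blocks): {p3,p5,p6} | {p1,p8} | {p9,p10} | {p7} | {p2,p4}.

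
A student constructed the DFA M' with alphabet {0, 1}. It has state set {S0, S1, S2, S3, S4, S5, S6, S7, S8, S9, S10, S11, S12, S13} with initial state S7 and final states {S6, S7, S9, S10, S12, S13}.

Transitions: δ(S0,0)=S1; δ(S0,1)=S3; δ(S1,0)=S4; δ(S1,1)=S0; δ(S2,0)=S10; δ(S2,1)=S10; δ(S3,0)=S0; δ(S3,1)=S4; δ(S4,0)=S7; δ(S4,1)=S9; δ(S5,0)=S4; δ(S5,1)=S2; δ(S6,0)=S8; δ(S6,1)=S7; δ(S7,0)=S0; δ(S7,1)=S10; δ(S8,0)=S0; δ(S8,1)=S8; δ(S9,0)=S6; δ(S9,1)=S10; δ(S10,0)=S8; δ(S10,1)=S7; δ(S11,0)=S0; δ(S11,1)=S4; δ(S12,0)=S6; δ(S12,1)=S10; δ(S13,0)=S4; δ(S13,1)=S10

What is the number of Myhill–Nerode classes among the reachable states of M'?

8

States {S2,S5,S11,S12,S13} cannot be reached from the start state, so discard them.
Initial partition by acceptance: {S6,S7,S9,S10} | {S0,S1,S3,S4,S8}.
Split {S6,S7,S9,S10} by δ(·,0) → {S6,S7,S10} and {S9}.
On input 0, block {S0,S1,S3,S4,S8} splits into {S0,S1,S3,S8} and {S4}.
Split {S0,S1,S3,S8} by δ(·,0) → {S0,S3,S8} and {S1}.
Refine {S0,S3,S8} on symbol 0: members go to different blocks, giving {S3,S8} and {S0}.
Refine {S6,S7,S10} on symbol 0: members go to different blocks, giving {S6,S10} and {S7}.
On input 1, block {S3,S8} splits into {S3} and {S8}.
No further refinement is possible. Final partition (8 blocks): {S6,S10} | {S3} | {S9} | {S4} | {S1} | {S0} | {S7} | {S8}.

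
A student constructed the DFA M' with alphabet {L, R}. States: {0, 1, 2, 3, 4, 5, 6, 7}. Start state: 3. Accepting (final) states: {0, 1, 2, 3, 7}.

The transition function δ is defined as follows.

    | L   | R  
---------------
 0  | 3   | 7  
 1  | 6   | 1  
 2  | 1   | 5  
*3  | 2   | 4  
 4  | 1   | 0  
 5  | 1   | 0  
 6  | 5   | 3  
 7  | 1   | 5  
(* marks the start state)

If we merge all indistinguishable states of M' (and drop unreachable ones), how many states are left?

Every state is reachable, so we keep all 8.
Initial partition by acceptance: {0,1,2,3,7} | {4,5,6}.
Refine {0,1,2,3,7} on symbol L: members go to different blocks, giving {0,2,3,7} and {1}.
Split {0,2,3,7} by δ(·,L) → {0,3} and {2,7}.
Split {0,3} by δ(·,L) → {0} and {3}.
On input L, block {4,5,6} splits into {4,5} and {6}.
Stable partition: {0} | {4,5} | {1} | {2,7} | {3} | {6} — 6 equivalence classes.

6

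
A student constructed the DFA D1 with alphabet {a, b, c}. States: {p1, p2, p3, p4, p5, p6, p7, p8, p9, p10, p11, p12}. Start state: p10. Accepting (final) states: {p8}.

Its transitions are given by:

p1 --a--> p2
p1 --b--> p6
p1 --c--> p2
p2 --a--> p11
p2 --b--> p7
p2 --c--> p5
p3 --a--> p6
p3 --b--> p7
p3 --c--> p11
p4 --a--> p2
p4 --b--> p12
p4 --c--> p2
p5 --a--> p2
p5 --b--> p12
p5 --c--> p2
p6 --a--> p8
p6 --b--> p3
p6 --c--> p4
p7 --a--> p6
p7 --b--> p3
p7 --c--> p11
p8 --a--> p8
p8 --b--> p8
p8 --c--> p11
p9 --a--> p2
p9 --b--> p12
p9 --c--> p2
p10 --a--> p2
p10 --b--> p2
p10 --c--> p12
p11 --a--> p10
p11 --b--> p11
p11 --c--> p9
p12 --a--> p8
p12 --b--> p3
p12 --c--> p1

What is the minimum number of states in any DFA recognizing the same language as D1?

7

All states are reachable from the start state.
Start with accepting vs non-accepting: {p8} | {p1,p2,p3,p4,p5,p6,p7,p9,p10,p11,p12}.
On input a, block {p1,p2,p3,p4,p5,p6,p7,p9,p10,p11,p12} splits into {p1,p2,p3,p4,p5,p7,p9,p10,p11} and {p6,p12}.
Split {p1,p2,p3,p4,p5,p7,p9,p10,p11} by δ(·,a) → {p1,p2,p4,p5,p9,p10,p11} and {p3,p7}.
On input b, block {p1,p2,p4,p5,p9,p10,p11} splits into {p1,p4,p5,p9} and {p10,p11} and {p2}.
Refine {p10,p11} on symbol a: members go to different blocks, giving {p10} and {p11}.
Stable partition: {p8} | {p1,p4,p5,p9} | {p6,p12} | {p3,p7} | {p10} | {p2} | {p11} — 7 equivalence classes.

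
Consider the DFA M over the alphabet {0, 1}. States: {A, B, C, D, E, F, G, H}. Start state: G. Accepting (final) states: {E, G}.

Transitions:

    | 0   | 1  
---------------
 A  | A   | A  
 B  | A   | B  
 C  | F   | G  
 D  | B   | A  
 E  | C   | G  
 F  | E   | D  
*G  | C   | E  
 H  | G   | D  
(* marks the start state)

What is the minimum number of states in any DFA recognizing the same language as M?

4

Reachable states from the start: {A,B,C,D,E,F,G}. Unreachable: {H} — drop them.
Start with accepting vs non-accepting: {E,G} | {A,B,C,D,F}.
On input 0, block {A,B,C,D,F} splits into {A,B,C,D} and {F}.
On input 0, block {A,B,C,D} splits into {A,B,D} and {C}.
The partition is now stable with 4 blocks: {E,G} | {A,B,D} | {F} | {C}.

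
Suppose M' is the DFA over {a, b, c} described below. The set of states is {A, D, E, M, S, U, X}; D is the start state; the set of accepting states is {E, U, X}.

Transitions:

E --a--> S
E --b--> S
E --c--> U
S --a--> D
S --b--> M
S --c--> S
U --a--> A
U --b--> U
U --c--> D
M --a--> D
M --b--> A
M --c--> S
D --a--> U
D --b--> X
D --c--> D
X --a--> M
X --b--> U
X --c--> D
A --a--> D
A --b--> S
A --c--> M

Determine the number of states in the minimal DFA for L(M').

3

First remove the unreachable states {E}; 6 states remain.
P0 = {U,X} | {A,D,M,S}.
On input a, block {A,D,M,S} splits into {A,M,S} and {D}.
No further refinement is possible. Final partition (3 blocks): {U,X} | {A,M,S} | {D}.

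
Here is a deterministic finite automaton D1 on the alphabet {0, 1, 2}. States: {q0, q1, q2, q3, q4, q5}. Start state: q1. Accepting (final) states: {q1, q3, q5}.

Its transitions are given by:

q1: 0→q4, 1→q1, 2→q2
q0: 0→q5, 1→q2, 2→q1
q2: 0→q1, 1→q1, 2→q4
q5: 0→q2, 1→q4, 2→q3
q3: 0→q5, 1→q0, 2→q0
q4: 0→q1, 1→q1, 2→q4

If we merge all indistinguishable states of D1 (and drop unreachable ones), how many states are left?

Reachable states from the start: {q1,q2,q4}. Unreachable: {q0,q3,q5} — drop them.
Initial partition by acceptance: {q1} | {q2,q4}.
No further refinement is possible. Final partition (2 blocks): {q1} | {q2,q4}.

2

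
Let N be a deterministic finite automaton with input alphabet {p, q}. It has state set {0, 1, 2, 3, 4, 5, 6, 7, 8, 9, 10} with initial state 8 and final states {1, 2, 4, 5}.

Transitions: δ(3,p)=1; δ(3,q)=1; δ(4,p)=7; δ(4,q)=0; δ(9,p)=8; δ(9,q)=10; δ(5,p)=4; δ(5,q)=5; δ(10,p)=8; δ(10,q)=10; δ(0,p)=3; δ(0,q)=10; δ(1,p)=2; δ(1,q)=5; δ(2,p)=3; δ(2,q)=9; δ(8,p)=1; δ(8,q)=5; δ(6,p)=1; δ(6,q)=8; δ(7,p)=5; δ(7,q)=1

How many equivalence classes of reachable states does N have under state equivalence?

4

Reachable states from the start: {0,1,2,3,4,5,7,8,9,10}. Unreachable: {6} — drop them.
Initial partition by acceptance: {1,2,4,5} | {0,3,7,8,9,10}.
On input p, block {1,2,4,5} splits into {1,5} and {2,4}.
Split {0,3,7,8,9,10} by δ(·,p) → {0,9,10} and {3,7,8}.
No further refinement is possible. Final partition (4 blocks): {1,5} | {0,9,10} | {2,4} | {3,7,8}.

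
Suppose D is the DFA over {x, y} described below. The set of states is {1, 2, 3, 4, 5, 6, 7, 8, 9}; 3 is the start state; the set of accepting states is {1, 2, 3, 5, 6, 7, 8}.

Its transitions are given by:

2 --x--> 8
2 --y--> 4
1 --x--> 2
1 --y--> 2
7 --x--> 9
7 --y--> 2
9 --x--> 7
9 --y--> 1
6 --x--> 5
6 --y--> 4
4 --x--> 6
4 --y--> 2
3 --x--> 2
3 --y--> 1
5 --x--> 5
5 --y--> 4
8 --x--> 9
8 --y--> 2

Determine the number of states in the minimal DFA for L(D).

7

Initial partition by acceptance: {1,2,3,5,6,7,8} | {4,9}.
Refine {1,2,3,5,6,7,8} on symbol x: members go to different blocks, giving {1,2,3,5,6} and {7,8}.
On input x, block {1,2,3,5,6} splits into {1,3,5,6} and {2}.
Split {1,3,5,6} by δ(·,x) → {1,3} and {5,6}.
On input y, block {1,3} splits into {1} and {3}.
Refine {4,9} on symbol x: members go to different blocks, giving {4} and {9}.
The partition is now stable with 7 blocks: {1} | {4} | {7,8} | {2} | {5,6} | {3} | {9}.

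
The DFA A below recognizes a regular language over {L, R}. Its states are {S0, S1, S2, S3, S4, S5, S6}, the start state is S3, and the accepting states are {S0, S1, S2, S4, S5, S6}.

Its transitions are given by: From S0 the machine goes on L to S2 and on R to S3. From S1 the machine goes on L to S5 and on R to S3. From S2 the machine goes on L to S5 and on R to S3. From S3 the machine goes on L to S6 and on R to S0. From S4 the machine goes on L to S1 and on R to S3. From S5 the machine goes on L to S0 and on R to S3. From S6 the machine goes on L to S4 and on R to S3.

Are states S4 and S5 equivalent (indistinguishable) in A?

Yes

Every state is reachable, so we keep all 7.
Start with accepting vs non-accepting: {S0,S1,S2,S4,S5,S6} | {S3}.
No further refinement is possible. Final partition (2 blocks): {S0,S1,S2,S4,S5,S6} | {S3}.
S4 and S5 lie in the same block of the stable partition, so they are equivalent — no string distinguishes them.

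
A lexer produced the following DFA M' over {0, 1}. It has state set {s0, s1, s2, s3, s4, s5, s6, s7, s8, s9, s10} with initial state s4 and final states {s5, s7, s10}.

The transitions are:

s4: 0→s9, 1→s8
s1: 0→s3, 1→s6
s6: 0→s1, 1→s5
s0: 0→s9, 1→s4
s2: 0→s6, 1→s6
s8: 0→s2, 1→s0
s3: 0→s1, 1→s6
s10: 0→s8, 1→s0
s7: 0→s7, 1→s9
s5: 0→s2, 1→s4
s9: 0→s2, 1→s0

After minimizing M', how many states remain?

7

States {s7,s10} cannot be reached from the start state, so discard them.
Initial partition by acceptance: {s5} | {s0,s1,s2,s3,s4,s6,s8,s9}.
Refine {s0,s1,s2,s3,s4,s6,s8,s9} on symbol 1: members go to different blocks, giving {s0,s1,s2,s3,s4,s8,s9} and {s6}.
Refine {s0,s1,s2,s3,s4,s8,s9} on symbol 0: members go to different blocks, giving {s0,s1,s3,s4,s8,s9} and {s2}.
Split {s0,s1,s3,s4,s8,s9} by δ(·,0) → {s0,s1,s3,s4} and {s8,s9}.
Split {s0,s1,s3,s4} by δ(·,0) → {s0,s4} and {s1,s3}.
Refine {s0,s4} on symbol 1: members go to different blocks, giving {s0} and {s4}.
Stable partition: {s5} | {s0} | {s6} | {s2} | {s8,s9} | {s1,s3} | {s4} — 7 equivalence classes.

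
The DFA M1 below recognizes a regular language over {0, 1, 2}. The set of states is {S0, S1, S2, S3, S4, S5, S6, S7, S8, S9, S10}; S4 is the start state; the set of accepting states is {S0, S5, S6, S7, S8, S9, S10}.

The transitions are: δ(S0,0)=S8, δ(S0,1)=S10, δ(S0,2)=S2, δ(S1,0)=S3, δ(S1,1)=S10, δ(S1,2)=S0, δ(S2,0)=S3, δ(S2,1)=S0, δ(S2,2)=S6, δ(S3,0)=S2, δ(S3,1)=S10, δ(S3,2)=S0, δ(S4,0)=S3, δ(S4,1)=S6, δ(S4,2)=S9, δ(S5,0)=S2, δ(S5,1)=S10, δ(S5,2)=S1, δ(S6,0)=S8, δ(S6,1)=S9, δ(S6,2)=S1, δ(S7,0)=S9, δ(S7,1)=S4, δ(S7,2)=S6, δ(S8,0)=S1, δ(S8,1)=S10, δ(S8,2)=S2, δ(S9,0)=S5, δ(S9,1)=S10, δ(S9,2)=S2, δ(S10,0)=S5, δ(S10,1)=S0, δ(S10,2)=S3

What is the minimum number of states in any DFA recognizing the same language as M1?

Reachable states from the start: {S0,S1,S2,S3,S4,S5,S6,S8,S9,S10}. Unreachable: {S7} — drop them.
Initial partition by acceptance: {S0,S5,S6,S8,S9,S10} | {S1,S2,S3,S4}.
Split {S0,S5,S6,S8,S9,S10} by δ(·,0) → {S0,S6,S9,S10} and {S5,S8}.
No further refinement is possible. Final partition (3 blocks): {S0,S6,S9,S10} | {S1,S2,S3,S4} | {S5,S8}.

3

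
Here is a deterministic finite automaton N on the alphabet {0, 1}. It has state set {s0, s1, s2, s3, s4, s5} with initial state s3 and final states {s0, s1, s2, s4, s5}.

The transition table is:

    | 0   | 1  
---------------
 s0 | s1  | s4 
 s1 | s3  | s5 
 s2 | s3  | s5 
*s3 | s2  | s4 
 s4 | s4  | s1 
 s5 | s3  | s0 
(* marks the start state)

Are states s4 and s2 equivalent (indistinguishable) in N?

No

P0 = {s0,s1,s2,s4,s5} | {s3}.
On input 0, block {s0,s1,s2,s4,s5} splits into {s1,s2,s5} and {s0,s4}.
Split {s1,s2,s5} by δ(·,1) → {s1,s2} and {s5}.
On input 0, block {s0,s4} splits into {s0} and {s4}.
No further refinement is possible. Final partition (5 blocks): {s1,s2} | {s3} | {s0} | {s5} | {s4}.
s4 and s2 end up in different blocks, so they are distinguishable. For instance, the string '0' is accepted from only s4.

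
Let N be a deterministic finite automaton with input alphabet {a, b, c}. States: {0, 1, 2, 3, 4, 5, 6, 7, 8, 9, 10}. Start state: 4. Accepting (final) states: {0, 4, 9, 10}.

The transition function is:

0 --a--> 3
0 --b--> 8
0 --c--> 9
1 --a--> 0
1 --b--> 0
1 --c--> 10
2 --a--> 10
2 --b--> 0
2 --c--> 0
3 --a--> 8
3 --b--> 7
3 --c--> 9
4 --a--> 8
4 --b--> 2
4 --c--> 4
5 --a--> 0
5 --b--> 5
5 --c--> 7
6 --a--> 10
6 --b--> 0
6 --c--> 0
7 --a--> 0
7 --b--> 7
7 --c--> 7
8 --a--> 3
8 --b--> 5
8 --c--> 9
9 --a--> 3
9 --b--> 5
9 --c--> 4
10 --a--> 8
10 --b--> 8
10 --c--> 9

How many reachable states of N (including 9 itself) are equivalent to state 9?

1

Reachable states from the start: {0,2,3,4,5,7,8,9,10}. Unreachable: {1,6} — drop them.
Initial partition by acceptance: {0,4,9,10} | {2,3,5,7,8}.
Split {2,3,5,7,8} by δ(·,a) → {2,5,7} and {3,8}.
Refine {0,4,9,10} on symbol b: members go to different blocks, giving {0,10} and {4,9}.
Refine {2,5,7} on symbol b: members go to different blocks, giving {5,7} and {2}.
On input b, block {4,9} splits into {4} and {9}.
No further refinement is possible. Final partition (6 blocks): {0,10} | {5,7} | {3,8} | {4} | {2} | {9}.
The equivalence class containing 9 is {9}, of size 1.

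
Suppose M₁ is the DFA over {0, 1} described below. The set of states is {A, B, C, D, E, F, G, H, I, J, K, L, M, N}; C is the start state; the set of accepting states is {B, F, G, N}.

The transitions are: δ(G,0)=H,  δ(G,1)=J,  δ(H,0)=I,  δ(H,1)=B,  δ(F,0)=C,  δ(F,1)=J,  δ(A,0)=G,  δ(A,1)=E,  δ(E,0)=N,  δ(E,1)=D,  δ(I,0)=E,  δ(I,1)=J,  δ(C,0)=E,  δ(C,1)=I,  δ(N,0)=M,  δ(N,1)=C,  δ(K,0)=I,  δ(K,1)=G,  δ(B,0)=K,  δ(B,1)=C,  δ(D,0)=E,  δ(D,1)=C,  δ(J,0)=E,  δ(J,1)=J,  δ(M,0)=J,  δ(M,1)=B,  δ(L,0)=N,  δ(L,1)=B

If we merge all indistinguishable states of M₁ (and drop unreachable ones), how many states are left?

4

Reachable states from the start: {B,C,D,E,G,H,I,J,K,M,N}. Unreachable: {A,F,L} — drop them.
P0 = {B,G,N} | {C,D,E,H,I,J,K,M}.
On input 0, block {C,D,E,H,I,J,K,M} splits into {C,D,H,I,J,K,M} and {E}.
On input 0, block {C,D,H,I,J,K,M} splits into {C,D,I,J} and {H,K,M}.
No further refinement is possible. Final partition (4 blocks): {B,G,N} | {C,D,I,J} | {E} | {H,K,M}.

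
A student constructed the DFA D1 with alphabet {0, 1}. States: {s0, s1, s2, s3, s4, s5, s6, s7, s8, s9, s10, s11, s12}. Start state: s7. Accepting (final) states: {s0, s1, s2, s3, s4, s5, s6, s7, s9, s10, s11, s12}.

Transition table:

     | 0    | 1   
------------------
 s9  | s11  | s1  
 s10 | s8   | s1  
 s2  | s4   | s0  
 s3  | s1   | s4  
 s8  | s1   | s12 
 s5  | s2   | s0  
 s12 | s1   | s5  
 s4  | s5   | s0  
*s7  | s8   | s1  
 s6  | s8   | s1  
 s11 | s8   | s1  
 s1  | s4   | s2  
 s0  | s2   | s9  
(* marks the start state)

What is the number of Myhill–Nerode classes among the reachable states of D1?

States {s3,s6,s10} cannot be reached from the start state, so discard them.
P0 = {s0,s1,s2,s4,s5,s7,s9,s11,s12} | {s8}.
Split {s0,s1,s2,s4,s5,s7,s9,s11,s12} by δ(·,0) → {s0,s1,s2,s4,s5,s9,s12} and {s7,s11}.
On input 0, block {s0,s1,s2,s4,s5,s9,s12} splits into {s0,s1,s2,s4,s5,s12} and {s9}.
Split {s0,s1,s2,s4,s5,s12} by δ(·,1) → {s1,s2,s4,s5,s12} and {s0}.
Split {s1,s2,s4,s5,s12} by δ(·,1) → {s2,s4,s5} and {s1,s12}.
Split {s1,s12} by δ(·,0) → {s1} and {s12}.
The partition is now stable with 7 blocks: {s2,s4,s5} | {s8} | {s7,s11} | {s9} | {s0} | {s1} | {s12}.

7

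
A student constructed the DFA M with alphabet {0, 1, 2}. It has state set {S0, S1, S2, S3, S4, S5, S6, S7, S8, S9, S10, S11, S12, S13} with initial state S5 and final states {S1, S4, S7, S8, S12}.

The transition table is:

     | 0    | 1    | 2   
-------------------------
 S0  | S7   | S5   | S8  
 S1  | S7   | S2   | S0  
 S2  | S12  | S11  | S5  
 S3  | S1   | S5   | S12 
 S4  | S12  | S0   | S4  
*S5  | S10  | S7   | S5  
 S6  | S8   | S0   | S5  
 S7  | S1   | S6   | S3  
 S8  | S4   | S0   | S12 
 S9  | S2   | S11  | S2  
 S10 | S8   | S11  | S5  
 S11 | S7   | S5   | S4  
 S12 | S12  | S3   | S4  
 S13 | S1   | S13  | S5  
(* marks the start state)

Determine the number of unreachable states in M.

2

BFS from S5 reaches {S0, S1, S2, S3, S4, S5, S6, S7, S8, S10, S11, S12}; the 2 state(s) S9, S13 are never visited.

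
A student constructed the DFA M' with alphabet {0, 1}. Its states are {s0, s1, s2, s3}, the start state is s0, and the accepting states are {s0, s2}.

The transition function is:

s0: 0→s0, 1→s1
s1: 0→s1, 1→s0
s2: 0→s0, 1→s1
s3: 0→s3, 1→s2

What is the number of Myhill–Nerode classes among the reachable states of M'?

Reachable states from the start: {s0,s1}. Unreachable: {s2,s3} — drop them.
Initial partition by acceptance: {s0} | {s1}.
The partition is now stable with 2 blocks: {s0} | {s1}.

2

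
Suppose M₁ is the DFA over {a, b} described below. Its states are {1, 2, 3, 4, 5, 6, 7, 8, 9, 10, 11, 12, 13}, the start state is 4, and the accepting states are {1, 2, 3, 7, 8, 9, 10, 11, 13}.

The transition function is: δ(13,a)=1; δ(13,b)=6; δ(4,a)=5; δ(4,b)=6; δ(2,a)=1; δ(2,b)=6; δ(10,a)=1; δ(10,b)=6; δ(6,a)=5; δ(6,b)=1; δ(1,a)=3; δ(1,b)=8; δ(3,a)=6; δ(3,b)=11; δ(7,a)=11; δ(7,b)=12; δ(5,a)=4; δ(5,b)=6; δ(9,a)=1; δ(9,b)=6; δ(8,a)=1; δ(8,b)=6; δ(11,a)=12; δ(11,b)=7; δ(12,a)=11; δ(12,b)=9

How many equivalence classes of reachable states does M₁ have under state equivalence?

Reachable states from the start: {1,3,4,5,6,7,8,9,11,12}. Unreachable: {2,10,13} — drop them.
P0 = {1,3,7,8,9,11} | {4,5,6,12}.
Refine {1,3,7,8,9,11} on symbol a: members go to different blocks, giving {1,7,8,9} and {3,11}.
Split {1,7,8,9} by δ(·,a) → {1,7} and {8,9}.
Split {1,7} by δ(·,b) → {1} and {7}.
Split {4,5,6,12} by δ(·,a) → {4,5,6} and {12}.
Refine {4,5,6} on symbol b: members go to different blocks, giving {4,5} and {6}.
On input a, block {3,11} splits into {3} and {11}.
Stable partition: {1} | {4,5} | {3} | {8,9} | {7} | {12} | {6} | {11} — 8 equivalence classes.

8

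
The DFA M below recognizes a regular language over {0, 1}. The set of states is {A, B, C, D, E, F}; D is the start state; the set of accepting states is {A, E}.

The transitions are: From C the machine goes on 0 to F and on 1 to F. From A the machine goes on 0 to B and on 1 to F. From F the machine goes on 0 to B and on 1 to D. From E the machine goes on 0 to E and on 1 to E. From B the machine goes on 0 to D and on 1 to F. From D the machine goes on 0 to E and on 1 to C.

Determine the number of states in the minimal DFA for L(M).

First remove the unreachable states {A}; 5 states remain.
Start with accepting vs non-accepting: {E} | {B,C,D,F}.
On input 0, block {B,C,D,F} splits into {B,C,F} and {D}.
On input 0, block {B,C,F} splits into {C,F} and {B}.
Refine {C,F} on symbol 0: members go to different blocks, giving {C} and {F}.
No further refinement is possible. Final partition (5 blocks): {E} | {C} | {D} | {B} | {F}.

5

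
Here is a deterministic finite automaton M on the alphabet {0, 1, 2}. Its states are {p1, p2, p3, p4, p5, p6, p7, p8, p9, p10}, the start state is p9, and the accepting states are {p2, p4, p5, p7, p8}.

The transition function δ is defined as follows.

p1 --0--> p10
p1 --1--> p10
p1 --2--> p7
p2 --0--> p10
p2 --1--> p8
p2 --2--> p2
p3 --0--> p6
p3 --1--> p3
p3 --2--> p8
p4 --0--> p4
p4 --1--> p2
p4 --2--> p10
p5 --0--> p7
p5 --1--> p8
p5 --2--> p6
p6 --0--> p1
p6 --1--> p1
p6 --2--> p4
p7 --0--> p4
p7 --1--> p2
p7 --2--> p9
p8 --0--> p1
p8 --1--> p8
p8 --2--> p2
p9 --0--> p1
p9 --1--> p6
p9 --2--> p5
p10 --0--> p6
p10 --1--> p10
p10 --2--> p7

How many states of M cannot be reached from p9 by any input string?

1

Starting at p9 and following transitions, the reachable set is {p1, p2, p4, p5, p6, p7, p8, p9, p10}. That leaves p3 unreachable — 1 in total.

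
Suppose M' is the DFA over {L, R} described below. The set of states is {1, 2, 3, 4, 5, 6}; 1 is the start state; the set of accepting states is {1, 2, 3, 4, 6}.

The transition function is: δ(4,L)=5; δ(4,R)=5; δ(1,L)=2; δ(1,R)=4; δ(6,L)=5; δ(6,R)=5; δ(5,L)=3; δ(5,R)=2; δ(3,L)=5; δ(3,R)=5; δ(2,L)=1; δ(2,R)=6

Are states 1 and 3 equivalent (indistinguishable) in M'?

P0 = {1,2,3,4,6} | {5}.
Split {1,2,3,4,6} by δ(·,L) → {3,4,6} and {1,2}.
Stable partition: {3,4,6} | {5} | {1,2} — 3 equivalence classes.
1 and 3 end up in different blocks, so they are distinguishable. For instance, the string 'L' is accepted from only 1.

No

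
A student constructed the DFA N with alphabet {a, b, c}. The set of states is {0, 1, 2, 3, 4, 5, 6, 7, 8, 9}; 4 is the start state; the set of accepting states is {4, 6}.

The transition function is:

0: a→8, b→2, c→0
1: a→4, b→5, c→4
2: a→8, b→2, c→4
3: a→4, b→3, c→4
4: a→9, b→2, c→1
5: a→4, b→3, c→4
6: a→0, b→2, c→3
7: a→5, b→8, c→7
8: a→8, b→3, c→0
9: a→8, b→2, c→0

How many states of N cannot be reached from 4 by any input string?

2

Starting at 4 and following transitions, the reachable set is {0, 1, 2, 3, 4, 5, 8, 9}. That leaves 6, 7 unreachable — 2 in total.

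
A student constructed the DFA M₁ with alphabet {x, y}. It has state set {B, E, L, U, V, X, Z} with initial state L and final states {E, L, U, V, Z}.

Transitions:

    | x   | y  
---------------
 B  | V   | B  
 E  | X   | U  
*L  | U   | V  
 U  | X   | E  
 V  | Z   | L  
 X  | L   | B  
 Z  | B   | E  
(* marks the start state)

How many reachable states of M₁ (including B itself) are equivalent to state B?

2

Initial partition by acceptance: {E,L,U,V,Z} | {B,X}.
Split {E,L,U,V,Z} by δ(·,x) → {E,U,Z} and {L,V}.
Stable partition: {E,U,Z} | {B,X} | {L,V} — 3 equivalence classes.
The equivalence class containing B is {B,X}, of size 2.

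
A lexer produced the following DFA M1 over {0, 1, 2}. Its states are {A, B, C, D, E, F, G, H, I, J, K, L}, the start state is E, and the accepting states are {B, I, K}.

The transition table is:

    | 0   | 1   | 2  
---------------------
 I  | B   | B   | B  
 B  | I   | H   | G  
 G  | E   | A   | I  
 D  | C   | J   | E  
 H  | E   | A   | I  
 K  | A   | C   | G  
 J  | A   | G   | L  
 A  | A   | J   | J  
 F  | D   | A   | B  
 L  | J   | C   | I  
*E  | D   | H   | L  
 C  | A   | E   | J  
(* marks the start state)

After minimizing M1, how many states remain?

5

First remove the unreachable states {F,K}; 10 states remain.
Initial partition by acceptance: {B,I} | {A,C,D,E,G,H,J,L}.
Split {B,I} by δ(·,1) → {B} and {I}.
On input 2, block {A,C,D,E,G,H,J,L} splits into {A,C,D,E,J} and {G,H,L}.
Refine {A,C,D,E,J} on symbol 1: members go to different blocks, giving {A,C,D} and {E,J}.
The partition is now stable with 5 blocks: {B} | {A,C,D} | {I} | {G,H,L} | {E,J}.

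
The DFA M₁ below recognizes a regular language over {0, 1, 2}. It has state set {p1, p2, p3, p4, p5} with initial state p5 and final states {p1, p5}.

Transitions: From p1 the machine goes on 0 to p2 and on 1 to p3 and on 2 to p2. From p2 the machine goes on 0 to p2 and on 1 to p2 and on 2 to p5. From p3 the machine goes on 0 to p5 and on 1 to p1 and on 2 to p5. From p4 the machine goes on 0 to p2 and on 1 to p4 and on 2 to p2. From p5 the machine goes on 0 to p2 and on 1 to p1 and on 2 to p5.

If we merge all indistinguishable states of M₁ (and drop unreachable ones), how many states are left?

Reachable states from the start: {p1,p2,p3,p5}. Unreachable: {p4} — drop them.
P0 = {p1,p5} | {p2,p3}.
Refine {p1,p5} on symbol 1: members go to different blocks, giving {p1} and {p5}.
Split {p2,p3} by δ(·,0) → {p2} and {p3}.
Stable partition: {p1} | {p2} | {p5} | {p3} — 4 equivalence classes.

4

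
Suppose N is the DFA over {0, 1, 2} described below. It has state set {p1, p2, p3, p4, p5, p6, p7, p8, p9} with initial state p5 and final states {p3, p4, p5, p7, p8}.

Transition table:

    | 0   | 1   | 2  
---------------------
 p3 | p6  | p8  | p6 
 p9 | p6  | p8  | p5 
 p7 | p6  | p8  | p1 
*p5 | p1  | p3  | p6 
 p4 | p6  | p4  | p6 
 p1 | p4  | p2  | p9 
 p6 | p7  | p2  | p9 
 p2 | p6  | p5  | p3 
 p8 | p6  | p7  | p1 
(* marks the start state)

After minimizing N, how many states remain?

All states are reachable from the start state.
Initial partition by acceptance: {p3,p4,p5,p7,p8} | {p1,p2,p6,p9}.
Split {p1,p2,p6,p9} by δ(·,0) → {p1,p6} and {p2,p9}.
No further refinement is possible. Final partition (3 blocks): {p3,p4,p5,p7,p8} | {p1,p6} | {p2,p9}.

3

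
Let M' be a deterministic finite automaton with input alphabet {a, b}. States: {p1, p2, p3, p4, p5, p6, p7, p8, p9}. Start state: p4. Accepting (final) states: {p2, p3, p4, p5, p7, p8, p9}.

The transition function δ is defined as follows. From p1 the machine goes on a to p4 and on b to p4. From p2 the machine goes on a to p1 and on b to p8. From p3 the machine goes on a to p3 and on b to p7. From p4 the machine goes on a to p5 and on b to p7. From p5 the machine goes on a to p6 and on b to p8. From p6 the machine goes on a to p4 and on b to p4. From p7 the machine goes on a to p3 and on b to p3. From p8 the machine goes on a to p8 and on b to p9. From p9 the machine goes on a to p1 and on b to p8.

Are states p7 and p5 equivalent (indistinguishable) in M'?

Reachable states from the start: {p1,p3,p4,p5,p6,p7,p8,p9}. Unreachable: {p2} — drop them.
P0 = {p3,p4,p5,p7,p8,p9} | {p1,p6}.
Split {p3,p4,p5,p7,p8,p9} by δ(·,a) → {p3,p4,p7,p8} and {p5,p9}.
Split {p3,p4,p7,p8} by δ(·,a) → {p3,p7,p8} and {p4}.
Refine {p3,p7,p8} on symbol b: members go to different blocks, giving {p3,p7} and {p8}.
The partition is now stable with 5 blocks: {p3,p7} | {p1,p6} | {p5,p9} | {p4} | {p8}.
p7 and p5 end up in different blocks, so they are distinguishable. For instance, the string 'a' is accepted from only p7.

No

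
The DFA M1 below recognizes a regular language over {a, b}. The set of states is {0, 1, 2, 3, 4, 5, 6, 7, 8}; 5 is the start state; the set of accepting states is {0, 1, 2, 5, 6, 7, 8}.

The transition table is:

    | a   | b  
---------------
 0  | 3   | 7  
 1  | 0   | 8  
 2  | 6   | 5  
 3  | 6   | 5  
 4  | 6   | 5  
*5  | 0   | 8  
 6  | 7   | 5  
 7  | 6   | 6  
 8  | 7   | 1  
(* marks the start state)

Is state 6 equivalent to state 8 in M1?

Yes

States {2,4} cannot be reached from the start state, so discard them.
Initial partition by acceptance: {0,1,5,6,7,8} | {3}.
Refine {0,1,5,6,7,8} on symbol a: members go to different blocks, giving {1,5,6,7,8} and {0}.
On input a, block {1,5,6,7,8} splits into {6,7,8} and {1,5}.
Refine {6,7,8} on symbol b: members go to different blocks, giving {6,8} and {7}.
The partition is now stable with 5 blocks: {6,8} | {3} | {0} | {1,5} | {7}.
6 and 8 lie in the same block of the stable partition, so they are equivalent — no string distinguishes them.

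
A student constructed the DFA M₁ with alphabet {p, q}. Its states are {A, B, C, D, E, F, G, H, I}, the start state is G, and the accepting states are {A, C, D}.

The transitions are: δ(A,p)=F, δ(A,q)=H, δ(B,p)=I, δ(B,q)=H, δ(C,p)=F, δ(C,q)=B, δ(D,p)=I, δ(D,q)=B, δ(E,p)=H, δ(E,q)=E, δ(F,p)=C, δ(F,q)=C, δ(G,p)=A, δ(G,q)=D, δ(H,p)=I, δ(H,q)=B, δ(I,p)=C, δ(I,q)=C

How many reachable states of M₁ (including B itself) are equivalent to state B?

Reachable states from the start: {A,B,C,D,F,G,H,I}. Unreachable: {E} — drop them.
P0 = {A,C,D} | {B,F,G,H,I}.
Refine {B,F,G,H,I} on symbol p: members go to different blocks, giving {F,G,I} and {B,H}.
No further refinement is possible. Final partition (3 blocks): {A,C,D} | {F,G,I} | {B,H}.
State B belongs to the block {B,H}, which has 2 states.

2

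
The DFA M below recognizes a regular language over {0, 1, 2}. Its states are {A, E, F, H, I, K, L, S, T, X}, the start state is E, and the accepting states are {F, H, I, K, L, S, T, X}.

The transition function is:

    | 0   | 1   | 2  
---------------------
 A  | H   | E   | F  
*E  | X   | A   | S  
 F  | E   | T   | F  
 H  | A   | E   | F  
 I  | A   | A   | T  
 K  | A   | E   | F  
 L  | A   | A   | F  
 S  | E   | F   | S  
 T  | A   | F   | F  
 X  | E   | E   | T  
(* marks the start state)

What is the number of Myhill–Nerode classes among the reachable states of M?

Reachable states from the start: {A,E,F,H,S,T,X}. Unreachable: {I,K,L} — drop them.
Start with accepting vs non-accepting: {F,H,S,T,X} | {A,E}.
Refine {F,H,S,T,X} on symbol 1: members go to different blocks, giving {F,S,T} and {H,X}.
The partition is now stable with 3 blocks: {F,S,T} | {A,E} | {H,X}.

3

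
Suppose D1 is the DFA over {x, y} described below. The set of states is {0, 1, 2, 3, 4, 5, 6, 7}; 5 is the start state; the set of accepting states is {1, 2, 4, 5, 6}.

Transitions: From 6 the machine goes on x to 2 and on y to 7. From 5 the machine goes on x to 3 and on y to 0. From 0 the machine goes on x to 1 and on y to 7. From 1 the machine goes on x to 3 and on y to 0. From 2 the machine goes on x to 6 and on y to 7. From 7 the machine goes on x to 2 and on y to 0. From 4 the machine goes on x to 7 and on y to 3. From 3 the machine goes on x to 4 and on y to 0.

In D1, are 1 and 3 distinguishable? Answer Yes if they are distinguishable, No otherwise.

Yes

All states are reachable from the start state.
P0 = {1,2,4,5,6} | {0,3,7}.
Split {1,2,4,5,6} by δ(·,x) → {1,4,5} and {2,6}.
Refine {0,3,7} on symbol x: members go to different blocks, giving {0,3} and {7}.
On input x, block {1,4,5} splits into {1,5} and {4}.
On input x, block {0,3} splits into {0} and {3}.
The partition is now stable with 6 blocks: {1,5} | {0} | {2,6} | {7} | {4} | {3}.
1 and 3 end up in different blocks, so they are distinguishable. For instance, the string 'ε' is accepted from only 1.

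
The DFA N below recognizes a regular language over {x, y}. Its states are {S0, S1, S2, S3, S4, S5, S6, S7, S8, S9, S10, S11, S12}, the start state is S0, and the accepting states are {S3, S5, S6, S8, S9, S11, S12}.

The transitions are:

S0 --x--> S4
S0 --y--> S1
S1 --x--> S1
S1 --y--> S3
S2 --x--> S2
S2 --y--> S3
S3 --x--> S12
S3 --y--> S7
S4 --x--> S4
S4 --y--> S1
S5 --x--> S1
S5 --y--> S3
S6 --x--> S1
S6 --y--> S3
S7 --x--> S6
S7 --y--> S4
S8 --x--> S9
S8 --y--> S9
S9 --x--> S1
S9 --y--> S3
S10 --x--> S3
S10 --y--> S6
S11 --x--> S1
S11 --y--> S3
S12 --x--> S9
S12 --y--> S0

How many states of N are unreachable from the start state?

No path from S0 leads to S2, S5, S8, S10, S11; the other 8 states are all reachable.

5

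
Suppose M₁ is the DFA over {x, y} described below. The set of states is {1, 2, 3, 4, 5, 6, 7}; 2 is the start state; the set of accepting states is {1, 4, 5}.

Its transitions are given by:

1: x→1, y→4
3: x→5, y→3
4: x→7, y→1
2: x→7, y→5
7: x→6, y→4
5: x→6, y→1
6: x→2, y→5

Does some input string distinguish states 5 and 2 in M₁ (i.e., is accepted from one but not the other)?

Yes

States {3} cannot be reached from the start state, so discard them.
P0 = {1,4,5} | {2,6,7}.
On input x, block {1,4,5} splits into {4,5} and {1}.
The partition is now stable with 3 blocks: {4,5} | {2,6,7} | {1}.
5 and 2 end up in different blocks, so they are distinguishable. For instance, the string 'ε' is accepted from only 5.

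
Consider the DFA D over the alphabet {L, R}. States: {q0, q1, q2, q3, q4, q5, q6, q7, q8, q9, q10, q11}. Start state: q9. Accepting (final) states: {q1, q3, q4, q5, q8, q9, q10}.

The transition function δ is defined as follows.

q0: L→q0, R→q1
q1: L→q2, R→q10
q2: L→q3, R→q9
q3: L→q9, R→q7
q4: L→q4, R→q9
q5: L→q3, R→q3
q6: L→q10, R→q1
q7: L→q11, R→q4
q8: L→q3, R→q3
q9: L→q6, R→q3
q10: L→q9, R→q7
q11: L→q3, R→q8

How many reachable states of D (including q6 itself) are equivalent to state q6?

2

States {q0,q5} cannot be reached from the start state, so discard them.
Initial partition by acceptance: {q1,q3,q4,q8,q9,q10} | {q2,q6,q7,q11}.
Split {q1,q3,q4,q8,q9,q10} by δ(·,L) → {q3,q4,q8,q10} and {q1,q9}.
On input L, block {q3,q4,q8,q10} splits into {q3,q10} and {q4,q8}.
Refine {q2,q6,q7,q11} on symbol L: members go to different blocks, giving {q2,q6,q11} and {q7}.
On input R, block {q2,q6,q11} splits into {q2,q6} and {q11}.
Split {q4,q8} by δ(·,L) → {q4} and {q8}.
The partition is now stable with 7 blocks: {q3,q10} | {q2,q6} | {q1,q9} | {q4} | {q7} | {q11} | {q8}.
State q6 belongs to the block {q2,q6}, which has 2 states.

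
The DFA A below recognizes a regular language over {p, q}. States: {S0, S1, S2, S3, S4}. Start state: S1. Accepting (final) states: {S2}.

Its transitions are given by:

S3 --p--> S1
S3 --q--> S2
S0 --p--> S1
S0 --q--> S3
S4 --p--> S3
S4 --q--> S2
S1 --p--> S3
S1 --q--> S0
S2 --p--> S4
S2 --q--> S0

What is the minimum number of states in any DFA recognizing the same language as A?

Start with accepting vs non-accepting: {S2} | {S0,S1,S3,S4}.
On input q, block {S0,S1,S3,S4} splits into {S0,S1} and {S3,S4}.
Refine {S0,S1} on symbol p: members go to different blocks, giving {S0} and {S1}.
Split {S3,S4} by δ(·,p) → {S3} and {S4}.
No further refinement is possible. Final partition (5 blocks): {S2} | {S0} | {S3} | {S1} | {S4}.

5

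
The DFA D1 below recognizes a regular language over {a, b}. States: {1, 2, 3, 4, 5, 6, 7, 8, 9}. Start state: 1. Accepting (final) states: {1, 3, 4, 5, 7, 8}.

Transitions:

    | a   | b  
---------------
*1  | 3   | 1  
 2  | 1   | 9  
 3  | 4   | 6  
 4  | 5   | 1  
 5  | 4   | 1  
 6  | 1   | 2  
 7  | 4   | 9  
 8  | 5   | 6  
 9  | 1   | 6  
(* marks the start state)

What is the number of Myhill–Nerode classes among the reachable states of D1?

4

First remove the unreachable states {7,8}; 7 states remain.
P0 = {1,3,4,5} | {2,6,9}.
Split {1,3,4,5} by δ(·,b) → {1,4,5} and {3}.
On input a, block {1,4,5} splits into {4,5} and {1}.
The partition is now stable with 4 blocks: {4,5} | {2,6,9} | {3} | {1}.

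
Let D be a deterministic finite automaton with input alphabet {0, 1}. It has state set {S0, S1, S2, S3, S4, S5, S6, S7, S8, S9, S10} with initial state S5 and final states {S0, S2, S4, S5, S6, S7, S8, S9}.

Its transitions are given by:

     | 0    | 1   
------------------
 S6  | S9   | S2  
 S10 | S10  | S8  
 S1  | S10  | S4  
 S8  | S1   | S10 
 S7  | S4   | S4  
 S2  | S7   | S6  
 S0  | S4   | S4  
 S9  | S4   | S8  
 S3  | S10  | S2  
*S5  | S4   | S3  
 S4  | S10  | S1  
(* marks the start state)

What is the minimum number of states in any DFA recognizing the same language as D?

6

Reachable states from the start: {S1,S2,S3,S4,S5,S6,S7,S8,S9,S10}. Unreachable: {S0} — drop them.
Initial partition by acceptance: {S2,S4,S5,S6,S7,S8,S9} | {S1,S3,S10}.
Refine {S2,S4,S5,S6,S7,S8,S9} on symbol 0: members go to different blocks, giving {S2,S5,S6,S7,S9} and {S4,S8}.
On input 0, block {S2,S5,S6,S7,S9} splits into {S5,S7,S9} and {S2,S6}.
On input 1, block {S5,S7,S9} splits into {S7,S9} and {S5}.
Split {S1,S3,S10} by δ(·,1) → {S1,S10} and {S3}.
No further refinement is possible. Final partition (6 blocks): {S7,S9} | {S1,S10} | {S4,S8} | {S2,S6} | {S5} | {S3}.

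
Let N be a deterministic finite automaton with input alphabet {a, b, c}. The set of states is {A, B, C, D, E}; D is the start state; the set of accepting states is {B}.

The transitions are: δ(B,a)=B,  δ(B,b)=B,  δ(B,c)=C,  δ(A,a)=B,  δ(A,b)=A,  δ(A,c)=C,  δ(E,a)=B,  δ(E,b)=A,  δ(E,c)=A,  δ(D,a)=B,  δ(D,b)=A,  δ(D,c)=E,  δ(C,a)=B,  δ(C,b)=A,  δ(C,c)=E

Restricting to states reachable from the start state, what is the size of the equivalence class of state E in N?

Every state is reachable, so we keep all 5.
Initial partition by acceptance: {B} | {A,C,D,E}.
The partition is now stable with 2 blocks: {B} | {A,C,D,E}.
State E belongs to the block {A,C,D,E}, which has 4 states.

4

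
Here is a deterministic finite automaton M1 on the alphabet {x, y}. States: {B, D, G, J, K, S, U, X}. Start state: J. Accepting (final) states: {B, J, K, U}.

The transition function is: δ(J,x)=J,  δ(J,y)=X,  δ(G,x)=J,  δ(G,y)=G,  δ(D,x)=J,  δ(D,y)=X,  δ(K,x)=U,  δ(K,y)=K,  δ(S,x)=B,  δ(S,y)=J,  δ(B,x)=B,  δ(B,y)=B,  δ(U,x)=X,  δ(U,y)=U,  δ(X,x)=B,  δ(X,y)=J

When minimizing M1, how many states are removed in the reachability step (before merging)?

Starting at J and following transitions, the reachable set is {B, J, X}. That leaves D, G, K, S, U unreachable — 5 in total.

5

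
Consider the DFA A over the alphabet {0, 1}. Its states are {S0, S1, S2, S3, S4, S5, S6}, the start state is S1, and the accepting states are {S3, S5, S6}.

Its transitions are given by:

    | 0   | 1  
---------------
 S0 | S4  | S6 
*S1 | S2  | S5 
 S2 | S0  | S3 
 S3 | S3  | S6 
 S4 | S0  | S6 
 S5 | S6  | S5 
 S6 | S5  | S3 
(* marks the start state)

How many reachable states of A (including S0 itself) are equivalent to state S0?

Initial partition by acceptance: {S3,S5,S6} | {S0,S1,S2,S4}.
Stable partition: {S3,S5,S6} | {S0,S1,S2,S4} — 2 equivalence classes.
The equivalence class containing S0 is {S0,S1,S2,S4}, of size 4.

4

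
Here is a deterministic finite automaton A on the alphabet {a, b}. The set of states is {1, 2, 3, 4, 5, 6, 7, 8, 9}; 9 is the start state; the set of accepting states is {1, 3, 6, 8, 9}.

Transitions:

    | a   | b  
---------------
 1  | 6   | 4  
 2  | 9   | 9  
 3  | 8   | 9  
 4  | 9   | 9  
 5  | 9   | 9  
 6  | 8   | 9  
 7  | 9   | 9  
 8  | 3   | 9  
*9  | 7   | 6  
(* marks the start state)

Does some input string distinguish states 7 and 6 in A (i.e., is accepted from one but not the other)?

Yes

First remove the unreachable states {1,2,4,5}; 5 states remain.
P0 = {3,6,8,9} | {7}.
On input a, block {3,6,8,9} splits into {3,6,8} and {9}.
No further refinement is possible. Final partition (3 blocks): {3,6,8} | {7} | {9}.
7 and 6 end up in different blocks, so they are distinguishable. For instance, the string 'ε' is accepted from only 6.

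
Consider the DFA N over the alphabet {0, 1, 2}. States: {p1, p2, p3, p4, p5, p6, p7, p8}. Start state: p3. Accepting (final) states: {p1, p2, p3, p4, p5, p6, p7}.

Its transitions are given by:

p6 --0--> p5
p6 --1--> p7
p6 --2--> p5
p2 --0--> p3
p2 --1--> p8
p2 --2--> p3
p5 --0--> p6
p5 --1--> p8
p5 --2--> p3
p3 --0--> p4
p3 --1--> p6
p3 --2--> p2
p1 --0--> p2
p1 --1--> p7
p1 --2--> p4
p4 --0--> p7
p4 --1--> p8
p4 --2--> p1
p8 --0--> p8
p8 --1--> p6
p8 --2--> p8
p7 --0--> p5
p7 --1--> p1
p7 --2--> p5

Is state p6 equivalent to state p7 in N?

P0 = {p1,p2,p3,p4,p5,p6,p7} | {p8}.
Split {p1,p2,p3,p4,p5,p6,p7} by δ(·,1) → {p1,p3,p6,p7} and {p2,p4,p5}.
The partition is now stable with 3 blocks: {p1,p3,p6,p7} | {p8} | {p2,p4,p5}.
p6 and p7 lie in the same block of the stable partition, so they are equivalent — no string distinguishes them.

Yes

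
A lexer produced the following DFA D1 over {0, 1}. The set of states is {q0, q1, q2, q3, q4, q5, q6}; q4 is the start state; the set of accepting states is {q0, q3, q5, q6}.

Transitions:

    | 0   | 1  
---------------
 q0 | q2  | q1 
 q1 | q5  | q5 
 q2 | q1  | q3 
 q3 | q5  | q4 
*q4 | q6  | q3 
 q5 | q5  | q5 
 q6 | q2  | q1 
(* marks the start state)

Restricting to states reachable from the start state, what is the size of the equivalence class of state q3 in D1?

Reachable states from the start: {q1,q2,q3,q4,q5,q6}. Unreachable: {q0} — drop them.
Initial partition by acceptance: {q3,q5,q6} | {q1,q2,q4}.
On input 0, block {q3,q5,q6} splits into {q3,q5} and {q6}.
Split {q3,q5} by δ(·,1) → {q3} and {q5}.
Refine {q1,q2,q4} on symbol 0: members go to different blocks, giving {q1} and {q2} and {q4}.
No further refinement is possible. Final partition (6 blocks): {q3} | {q1} | {q6} | {q5} | {q2} | {q4}.
The equivalence class containing q3 is {q3}, of size 1.

1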